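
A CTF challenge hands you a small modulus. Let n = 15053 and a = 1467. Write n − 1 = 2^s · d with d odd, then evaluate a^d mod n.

15052

n − 1 = 15052 = 2^2 · 3763, so s = 2 and d = 3763.
1467^3763 mod 15053 = 15052.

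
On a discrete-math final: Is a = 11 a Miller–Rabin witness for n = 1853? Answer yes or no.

yes

n − 1 = 1852 = 2^2 · 463, so s = 2 and d = 463.
x_0 = 11^463 mod 1853 = 371.
x_0 is neither 1 nor 1852, so continue squaring.
x_1 = 371^2 mod 1853 = 519.
Reached i = s−1 = 1 without hitting −1: 11 is a Miller–Rabin witness and 1853 is composite.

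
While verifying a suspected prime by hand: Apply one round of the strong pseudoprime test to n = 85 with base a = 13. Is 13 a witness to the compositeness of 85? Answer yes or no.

n − 1 = 84 = 2^2 · 21, so s = 2 and d = 21.
x_0 = 13^21 mod 85 = 13.
x_0 is neither 1 nor 84, so continue squaring.
x_1 = 13^2 mod 85 = 84.
x_1 ≡ −1, so 13 is not a witness.

no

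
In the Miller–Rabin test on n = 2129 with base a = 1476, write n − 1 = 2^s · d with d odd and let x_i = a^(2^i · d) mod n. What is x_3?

2128

n − 1 = 2128 = 2^4 · 133, so s = 4 and d = 133.
x_0 = 1476^133 mod 2129 = 738.
x_1 = 738^2 mod 2129 = 1749.
x_2 = 1749^2 mod 2129 = 1757.
x_3 = 1757^2 mod 2129 = 2128.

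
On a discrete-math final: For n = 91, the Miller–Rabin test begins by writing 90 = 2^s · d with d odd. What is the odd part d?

45

Halving: 90 → 45; 45 is odd.
So 90 = 2^1 · 45.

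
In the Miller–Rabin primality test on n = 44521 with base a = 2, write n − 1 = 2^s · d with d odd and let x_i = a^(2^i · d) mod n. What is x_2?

n − 1 = 44520 = 2^3 · 5565, so s = 3 and d = 5565.
x_0 = 2^5565 mod 44521 = 36080.
x_1 = 36080^2 mod 44521 = 16881.
x_2 = 16881^2 mod 44521 = 33761.

33761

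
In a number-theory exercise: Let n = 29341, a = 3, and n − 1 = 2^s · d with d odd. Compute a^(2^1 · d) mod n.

1

n − 1 = 29340 = 2^2 · 7335, so s = 2 and d = 7335.
Repeated squaring mod 29341: 3^1 ≡ 3, 3^2 ≡ 9, 3^4 ≡ 81, 3^8 ≡ 6561, 3^16 ≡ 3474, 3^32 ≡ 9525, 3^64 ≡ 3253, 3^128 ≡ 19249, 3^256 ≡ 5853, 3^512 ≡ 16662, 3^1024 ≡ 27043, 3^2048 ≡ 28765, 3^4096 ≡ 9025.
7335 = 4096 + 2048 + 1024 + 128 + 32 + 4 + 2 + 1, so 3^7335 ≡ 9025·28765·27043·19249·9525·81·9·3 ≡ 22569 (mod 29341).
x_0 = 22569.
x_1 = 22569^2 mod 29341 = 1.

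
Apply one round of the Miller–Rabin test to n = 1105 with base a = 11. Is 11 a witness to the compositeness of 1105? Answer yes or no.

yes

n − 1 = 1104 = 2^4 · 69, so s = 4 and d = 69.
x_0 = 11^69 mod 1105 = 996.
x_0 is neither 1 nor 1104, so continue squaring.
x_1 = 996^2 mod 1105 = 831.
x_2 = 831^2 mod 1105 = 1041.
x_3 = 1041^2 mod 1105 = 781.
Reached i = s−1 = 3 without hitting −1: 11 is a Miller–Rabin witness and 1105 is composite.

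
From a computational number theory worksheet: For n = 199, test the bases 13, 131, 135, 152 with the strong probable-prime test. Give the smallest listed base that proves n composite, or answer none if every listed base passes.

n − 1 = 198 = 2^1 · 99, so s = 1 and d = 99.
Base 13: x_0 = 13^99 mod 199 = 1. x_0 = 1, so 13 is not a witness.
Base 131: x_0 = 131^99 mod 199 = 1. x_0 = 1, so 131 is not a witness.
Base 135: x_0 = 135^99 mod 199 = 198. x_0 = 198 ≡ −1, so 135 is not a witness.
Base 152: x_0 = 152^99 mod 199 = 198. x_0 = 198 ≡ −1, so 152 is not a witness.
No listed base is a witness for 199.

none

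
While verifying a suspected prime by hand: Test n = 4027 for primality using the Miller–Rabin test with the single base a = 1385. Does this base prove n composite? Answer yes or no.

n − 1 = 4026 = 2^1 · 2013, so s = 1 and d = 2013.
x_0 = 1385^2013 mod 4027 = 1.
x_0 = 1, so 1385 is not a witness.

no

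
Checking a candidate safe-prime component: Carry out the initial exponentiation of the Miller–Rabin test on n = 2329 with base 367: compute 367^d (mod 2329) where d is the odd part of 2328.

n − 1 = 2328 = 2^3 · 291, so s = 3 and d = 291.
Repeated squaring mod 2329: 367^1 ≡ 367, 367^2 ≡ 1936, 367^4 ≡ 735, 367^8 ≡ 2226, 367^16 ≡ 1293, 367^32 ≡ 1956, 367^64 ≡ 1718, 367^128 ≡ 681, 367^256 ≡ 290.
291 = 256 + 32 + 2 + 1, so 367^291 ≡ 290·1956·1936·367 ≡ 1663 (mod 2329).

1663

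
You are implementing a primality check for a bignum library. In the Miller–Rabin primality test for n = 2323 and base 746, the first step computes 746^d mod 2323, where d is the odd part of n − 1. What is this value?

1857

n − 1 = 2322 = 2^1 · 1161, so s = 1 and d = 1161.
Repeated squaring mod 2323: 746^1 ≡ 746, 746^2 ≡ 1319, 746^4 ≡ 2157, 746^8 ≡ 2003, 746^16 ≡ 188, 746^32 ≡ 499, 746^64 ≡ 440, 746^128 ≡ 791, 746^256 ≡ 794, 746^512 ≡ 903, 746^1024 ≡ 36.
1161 = 1024 + 128 + 8 + 1, so 746^1161 ≡ 36·791·2003·746 ≡ 1857 (mod 2323).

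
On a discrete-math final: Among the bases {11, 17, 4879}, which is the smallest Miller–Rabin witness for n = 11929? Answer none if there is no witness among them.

n − 1 = 11928 = 2^3 · 1491, so s = 3 and d = 1491.
Base 11: x_0 = 11^1491 mod 11929 = 10517. x_0 is neither 1 nor 11928, so continue squaring. x_1 = 10517^2 mod 11929 = 1601. x_2 = 1601^2 mod 11929 = 10395. Reached i = s−1 = 2 without hitting −1: 11 is a Miller–Rabin witness and 11929 is composite.
Base 17: x_0 = 17^1491 mod 11929 = 5824. x_0 is neither 1 nor 11928, so continue squaring. x_1 = 5824^2 mod 11929 = 4829. x_2 = 4829^2 mod 11929 = 9975. Reached i = s−1 = 2 without hitting −1: 17 is a Miller–Rabin witness and 11929 is composite.
Base 4879: x_0 = 4879^1491 mod 11929 = 8432. x_0 is neither 1 nor 11928, so continue squaring. x_1 = 8432^2 mod 11929 = 1784. x_2 = 1784^2 mod 11929 = 9542. Reached i = s−1 = 2 without hitting −1: 4879 is a Miller–Rabin witness and 11929 is composite.
The smallest witness among the given bases is 11.

11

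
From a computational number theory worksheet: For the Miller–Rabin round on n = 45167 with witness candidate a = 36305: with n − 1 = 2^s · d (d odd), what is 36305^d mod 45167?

n − 1 = 45166 = 2^1 · 22583, so s = 1 and d = 22583.
Repeated squaring mod 45167: 36305^1 ≡ 36305, 36305^2 ≡ 34798, 36305^4 ≡ 18701, 36305^8 ≡ 44487, 36305^16 ≡ 10730, 36305^32 ≡ 2217, 36305^64 ≡ 37053, 36305^128 ≡ 28677, 36305^256 ≡ 14760, 36305^512 ≡ 17159, 36305^1024 ≡ 32775, 36305^2048 ≡ 39031, 36305^4096 ≡ 26385, 36305^8192 ≡ 9254, 36305^16384 ≡ 45051.
22583 = 16384 + 4096 + 2048 + 32 + 16 + 4 + 2 + 1, so 36305^22583 ≡ 45051·26385·39031·2217·10730·18701·34798·36305 ≡ 16897 (mod 45167).

16897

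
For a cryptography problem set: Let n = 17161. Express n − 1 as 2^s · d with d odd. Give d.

Halving: 17160 → 8580 → 4290 → 2145; 2145 is odd.
So 17160 = 2^3 · 2145.

2145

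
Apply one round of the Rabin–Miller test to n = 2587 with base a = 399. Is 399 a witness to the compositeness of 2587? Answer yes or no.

n − 1 = 2586 = 2^1 · 1293, so s = 1 and d = 1293.
x_0 = 399^1293 mod 2587 = 1.
x_0 = 1, so 399 is not a witness.

no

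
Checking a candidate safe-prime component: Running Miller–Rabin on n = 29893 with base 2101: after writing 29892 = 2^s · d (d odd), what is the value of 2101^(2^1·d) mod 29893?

n − 1 = 29892 = 2^2 · 7473, so s = 2 and d = 7473.
By repeated squaring, 2101^7473 ≡ 16050 (mod 29893).
x_0 = 16050.
x_1 = 16050^2 mod 29893 = 14519.

14519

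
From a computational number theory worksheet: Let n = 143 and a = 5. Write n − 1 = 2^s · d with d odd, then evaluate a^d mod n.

n − 1 = 142 = 2^1 · 71, so s = 1 and d = 71.
5^71 mod 143 = 60.

60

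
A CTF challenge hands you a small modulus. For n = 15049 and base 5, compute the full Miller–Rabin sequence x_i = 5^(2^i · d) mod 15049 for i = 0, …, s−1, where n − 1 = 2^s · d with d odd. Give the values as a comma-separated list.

8858, 13727, 2000

n − 1 = 15048 = 2^3 · 1881, so s = 3 and d = 1881.
x_0 = 5^1881 mod 15049 = 8858.
x_1 = 8858^2 mod 15049 = 13727.
x_2 = 13727^2 mod 15049 = 2000.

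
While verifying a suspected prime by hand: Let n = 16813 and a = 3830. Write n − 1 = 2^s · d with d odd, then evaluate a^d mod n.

8154

n − 1 = 16812 = 2^2 · 4203, so s = 2 and d = 4203.
Repeated squaring mod 16813: 3830^1 ≡ 3830, 3830^2 ≡ 7964, 3830^4 ≡ 6660, 3830^8 ≡ 2906, 3830^16 ≡ 4710, 3830^32 ≡ 7753, 3830^64 ≡ 2534, 3830^128 ≡ 15403, 3830^256 ≡ 4166, 3830^512 ≡ 4540, 3830^1024 ≡ 15675, 3830^2048 ≡ 443, 3830^4096 ≡ 11306.
4203 = 4096 + 64 + 32 + 8 + 2 + 1, so 3830^4203 ≡ 11306·2534·7753·2906·7964·3830 ≡ 8154 (mod 16813).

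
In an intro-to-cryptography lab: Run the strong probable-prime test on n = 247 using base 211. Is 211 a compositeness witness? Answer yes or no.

yes

n − 1 = 246 = 2^1 · 123, so s = 1 and d = 123.
Repeated squaring mod 247: 211^1 ≡ 211, 211^2 ≡ 61, 211^4 ≡ 16, 211^8 ≡ 9, 211^16 ≡ 81, 211^32 ≡ 139, 211^64 ≡ 55.
123 = 64 + 32 + 16 + 8 + 2 + 1, so 211^123 ≡ 55·139·81·9·61·211 ≡ 183 (mod 247).
x_0 = 211^123 mod 247 = 183.
x_0 ∉ {1, 246} and s = 1, so 211 is a Miller–Rabin witness and 247 is composite.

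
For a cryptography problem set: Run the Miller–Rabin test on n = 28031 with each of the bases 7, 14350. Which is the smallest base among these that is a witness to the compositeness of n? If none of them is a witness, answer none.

none

n − 1 = 28030 = 2^1 · 14015, so s = 1 and d = 14015.
Base 7: x_0 = 7^14015 mod 28031 = 1. x_0 = 1, so 7 is not a witness.
Base 14350: x_0 = 14350^14015 mod 28031 = 28030. x_0 = 28030 ≡ −1, so 14350 is not a witness.
No listed base is a witness for 28031.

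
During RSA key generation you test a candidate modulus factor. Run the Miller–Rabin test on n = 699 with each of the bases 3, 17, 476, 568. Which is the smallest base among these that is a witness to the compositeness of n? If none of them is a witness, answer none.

3

n − 1 = 698 = 2^1 · 349, so s = 1 and d = 349.
Base 3: x_0 = 3^349 mod 699 = 696. x_0 ∉ {1, 698} and s = 1, so 3 is a Miller–Rabin witness and 699 is composite.
Base 17: x_0 = 17^349 mod 699 = 449. x_0 ∉ {1, 698} and s = 1, so 17 is a Miller–Rabin witness and 699 is composite.
Base 476: x_0 = 476^349 mod 699 = 689. x_0 ∉ {1, 698} and s = 1, so 476 is a Miller–Rabin witness and 699 is composite.
Base 568: x_0 = 568^349 mod 699 = 568. x_0 ∉ {1, 698} and s = 1, so 568 is a Miller–Rabin witness and 699 is composite.
The smallest witness among the given bases is 3.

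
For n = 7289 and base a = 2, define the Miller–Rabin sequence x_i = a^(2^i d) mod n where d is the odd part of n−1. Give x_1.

n − 1 = 7288 = 2^3 · 911, so s = 3 and d = 911.
x_0 = 2^911 mod 7289 = 383.
x_1 = 383^2 mod 7289 = 909.

909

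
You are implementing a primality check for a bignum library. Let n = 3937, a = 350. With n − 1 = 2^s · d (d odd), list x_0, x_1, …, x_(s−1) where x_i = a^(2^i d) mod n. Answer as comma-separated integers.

n − 1 = 3936 = 2^5 · 123, so s = 5 and d = 123.
x_0 = 350^123 mod 3937 = 2961.
x_1 = 2961^2 mod 3937 = 3759.
x_2 = 3759^2 mod 3937 = 188.
x_3 = 188^2 mod 3937 = 3848.
x_4 = 3848^2 mod 3937 = 47.

2961, 3759, 188, 3848, 47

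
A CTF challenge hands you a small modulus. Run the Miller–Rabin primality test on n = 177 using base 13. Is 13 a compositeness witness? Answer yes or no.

yes

n − 1 = 176 = 2^4 · 11, so s = 4 and d = 11.
x_0 = 13^11 mod 177 = 55.
x_0 is neither 1 nor 176, so continue squaring.
x_1 = 55^2 mod 177 = 16.
x_2 = 16^2 mod 177 = 79.
x_3 = 79^2 mod 177 = 46.
Reached i = s−1 = 3 without hitting −1: 13 is a Miller–Rabin witness and 177 is composite.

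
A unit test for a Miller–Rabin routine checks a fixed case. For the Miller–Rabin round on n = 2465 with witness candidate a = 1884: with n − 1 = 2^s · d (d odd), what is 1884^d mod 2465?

1739

n − 1 = 2464 = 2^5 · 77, so s = 5 and d = 77.
By repeated squaring, 1884^77 ≡ 1739 (mod 2465).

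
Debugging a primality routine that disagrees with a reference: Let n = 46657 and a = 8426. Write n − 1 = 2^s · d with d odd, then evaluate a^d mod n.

n − 1 = 46656 = 2^6 · 729, so s = 6 and d = 729.
Repeated squaring mod 46657: 8426^1 ≡ 8426, 8426^2 ≡ 32179, 8426^4 ≡ 29240, 8426^8 ≡ 34732, 8426^16 ≡ 41746, 8426^32 ≡ 42909, 8426^64 ≡ 3747, 8426^128 ≡ 42909, 8426^256 ≡ 3747, 8426^512 ≡ 42909.
729 = 512 + 128 + 64 + 16 + 8 + 1, so 8426^729 ≡ 42909·42909·3747·41746·34732·8426 ≡ 369 (mod 46657).

369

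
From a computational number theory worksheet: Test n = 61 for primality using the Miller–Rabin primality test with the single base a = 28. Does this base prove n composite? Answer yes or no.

n − 1 = 60 = 2^2 · 15, so s = 2 and d = 15.
x_0 = 28^15 mod 61 = 50.
x_0 is neither 1 nor 60, so continue squaring.
x_1 = 50^2 mod 61 = 60.
x_1 ≡ −1, so 28 is not a witness.

no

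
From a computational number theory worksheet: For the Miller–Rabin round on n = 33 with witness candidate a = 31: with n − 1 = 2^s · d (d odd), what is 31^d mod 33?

31

n − 1 = 32 = 2^5 · 1, so s = 5 and d = 1.
31^1 mod 33 = 31.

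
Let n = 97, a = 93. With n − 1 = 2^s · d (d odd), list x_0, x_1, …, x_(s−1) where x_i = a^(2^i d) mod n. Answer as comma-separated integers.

33, 22, 96, 1, 1

n − 1 = 96 = 2^5 · 3, so s = 5 and d = 3.
x_0 = 93^3 mod 97 = 33.
x_1 = 33^2 mod 97 = 22.
x_2 = 22^2 mod 97 = 96.
x_3 = 96^2 mod 97 = 1.
x_4 = 1^2 mod 97 = 1.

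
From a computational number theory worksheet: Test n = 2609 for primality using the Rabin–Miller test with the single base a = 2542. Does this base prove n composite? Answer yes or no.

no

n − 1 = 2608 = 2^4 · 163, so s = 4 and d = 163.
x_0 = 2542^163 mod 2609 = 2149.
x_0 is neither 1 nor 2608, so continue squaring.
x_1 = 2149^2 mod 2609 = 271.
x_2 = 271^2 mod 2609 = 389.
x_3 = 389^2 mod 2609 = 2608.
x_3 ≡ −1, so 2542 is not a witness.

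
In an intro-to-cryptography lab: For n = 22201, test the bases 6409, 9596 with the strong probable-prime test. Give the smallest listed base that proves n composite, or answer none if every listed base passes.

n − 1 = 22200 = 2^3 · 2775, so s = 3 and d = 2775.
Base 6409: x_0 = 6409^2775 mod 22201 = 20457. x_0 is neither 1 nor 22200, so continue squaring. x_1 = 20457^2 mod 22201 = 22200. x_1 ≡ −1, so 6409 is not a witness.
Base 9596: x_0 = 9596^2775 mod 22201 = 18669. x_0 is neither 1 nor 22200, so continue squaring. x_1 = 18669^2 mod 22201 = 20263. x_2 = 20263^2 mod 22201 = 3875. Reached i = s−1 = 2 without hitting −1: 9596 is a Miller–Rabin witness and 22201 is composite.
The smallest witness among the given bases is 9596.

9596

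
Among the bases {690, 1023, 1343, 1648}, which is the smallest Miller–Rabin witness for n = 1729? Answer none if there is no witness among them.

n − 1 = 1728 = 2^6 · 27, so s = 6 and d = 27.
Base 690: x_0 = 690^27 mod 1729 = 1. x_0 = 1, so 690 is not a witness.
Base 1023: x_0 = 1023^27 mod 1729 = 1. x_0 = 1, so 1023 is not a witness.
Base 1343: x_0 = 1343^27 mod 1729 = 1728. x_0 = 1728 ≡ −1, so 1343 is not a witness.
Base 1648: x_0 = 1648^27 mod 1729 = 1728. x_0 = 1728 ≡ −1, so 1648 is not a witness.
No listed base is a witness for 1729.

none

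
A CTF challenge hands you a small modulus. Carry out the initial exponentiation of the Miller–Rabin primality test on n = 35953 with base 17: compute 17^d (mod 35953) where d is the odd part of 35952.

26163

n − 1 = 35952 = 2^4 · 2247, so s = 4 and d = 2247.
By repeated squaring, 17^2247 ≡ 26163 (mod 35953).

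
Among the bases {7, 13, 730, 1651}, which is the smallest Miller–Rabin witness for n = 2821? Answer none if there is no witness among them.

n − 1 = 2820 = 2^2 · 705, so s = 2 and d = 705.
Base 7: x_0 = 7^705 mod 2821 = 931. x_0 is neither 1 nor 2820, so continue squaring. x_1 = 931^2 mod 2821 = 714. Reached i = s−1 = 1 without hitting −1: 7 is a Miller–Rabin witness and 2821 is composite.
Base 13: x_0 = 13^705 mod 2821 = 650. x_0 is neither 1 nor 2820, so continue squaring. x_1 = 650^2 mod 2821 = 2171. Reached i = s−1 = 1 without hitting −1: 13 is a Miller–Rabin witness and 2821 is composite.
Base 730: x_0 = 730^705 mod 2821 = 2696. x_0 is neither 1 nor 2820, so continue squaring. x_1 = 2696^2 mod 2821 = 1520. Reached i = s−1 = 1 without hitting −1: 730 is a Miller–Rabin witness and 2821 is composite.
Base 1651: x_0 = 1651^705 mod 2821 = 559. x_0 is neither 1 nor 2820, so continue squaring. x_1 = 559^2 mod 2821 = 2171. Reached i = s−1 = 1 without hitting −1: 1651 is a Miller–Rabin witness and 2821 is composite.
The smallest witness among the given bases is 7.

7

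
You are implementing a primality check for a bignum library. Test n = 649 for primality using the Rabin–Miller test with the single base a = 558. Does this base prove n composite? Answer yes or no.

n − 1 = 648 = 2^3 · 81, so s = 3 and d = 81.
By repeated squaring, 558^81 ≡ 206 (mod 649).
x_0 = 558^81 mod 649 = 206.
x_0 is neither 1 nor 648, so continue squaring.
x_1 = 206^2 mod 649 = 251.
x_2 = 251^2 mod 649 = 48.
Reached i = s−1 = 2 without hitting −1: 558 is a Miller–Rabin witness and 649 is composite.

yes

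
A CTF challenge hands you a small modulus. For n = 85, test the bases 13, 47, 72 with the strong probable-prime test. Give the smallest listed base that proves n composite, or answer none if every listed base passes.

n − 1 = 84 = 2^2 · 21, so s = 2 and d = 21.
Base 13: x_0 = 13^21 mod 85 = 13. x_0 is neither 1 nor 84, so continue squaring. x_1 = 13^2 mod 85 = 84. x_1 ≡ −1, so 13 is not a witness.
Base 47: x_0 = 47^21 mod 85 = 47. x_0 is neither 1 nor 84, so continue squaring. x_1 = 47^2 mod 85 = 84. x_1 ≡ −1, so 47 is not a witness.
Base 72: x_0 = 72^21 mod 85 = 72. x_0 is neither 1 nor 84, so continue squaring. x_1 = 72^2 mod 85 = 84. x_1 ≡ −1, so 72 is not a witness.
No listed base is a witness for 85.

none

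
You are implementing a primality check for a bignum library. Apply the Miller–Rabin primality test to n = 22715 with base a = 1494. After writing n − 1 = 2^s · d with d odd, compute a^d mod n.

n − 1 = 22714 = 2^1 · 11357, so s = 1 and d = 11357.
1494^11357 mod 22715 = 4569.

4569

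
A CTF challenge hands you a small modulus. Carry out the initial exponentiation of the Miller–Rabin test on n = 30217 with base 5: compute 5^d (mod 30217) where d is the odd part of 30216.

25974

n − 1 = 30216 = 2^3 · 3777, so s = 3 and d = 3777.
5^3777 mod 30217 = 25974.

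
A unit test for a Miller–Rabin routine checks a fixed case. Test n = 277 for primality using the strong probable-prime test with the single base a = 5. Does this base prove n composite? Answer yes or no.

no

n − 1 = 276 = 2^2 · 69, so s = 2 and d = 69.
Repeated squaring mod 277: 5^1 ≡ 5, 5^2 ≡ 25, 5^4 ≡ 71, 5^8 ≡ 55, 5^16 ≡ 255, 5^32 ≡ 207, 5^64 ≡ 191.
69 = 64 + 4 + 1, so 5^69 ≡ 191·71·5 ≡ 217 (mod 277).
x_0 = 5^69 mod 277 = 217.
x_0 is neither 1 nor 276, so continue squaring.
x_1 = 217^2 mod 277 = 276.
x_1 ≡ −1, so 5 is not a witness.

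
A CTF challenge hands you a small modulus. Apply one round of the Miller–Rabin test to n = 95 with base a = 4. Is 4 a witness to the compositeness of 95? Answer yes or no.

n − 1 = 94 = 2^1 · 47, so s = 1 and d = 47.
Repeated squaring mod 95: 4^1 ≡ 4, 4^2 ≡ 16, 4^4 ≡ 66, 4^8 ≡ 81, 4^16 ≡ 6, 4^32 ≡ 36.
47 = 32 + 8 + 4 + 2 + 1, so 4^47 ≡ 36·81·66·16·4 ≡ 54 (mod 95).
x_0 = 4^47 mod 95 = 54.
x_0 ∉ {1, 94} and s = 1, so 4 is a Miller–Rabin witness and 95 is composite.

yes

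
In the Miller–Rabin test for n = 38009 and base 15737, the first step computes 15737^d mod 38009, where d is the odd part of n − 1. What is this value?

13445

n − 1 = 38008 = 2^3 · 4751, so s = 3 and d = 4751.
15737^4751 mod 38009 = 13445.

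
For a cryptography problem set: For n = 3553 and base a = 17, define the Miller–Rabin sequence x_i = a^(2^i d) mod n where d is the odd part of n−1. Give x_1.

102

n − 1 = 3552 = 2^5 · 111, so s = 5 and d = 111.
Repeated squaring mod 3553: 17^1 ≡ 17, 17^2 ≡ 289, 17^4 ≡ 1802, 17^8 ≡ 3315, 17^16 ≡ 3349, 17^32 ≡ 2533, 17^64 ≡ 2924.
111 = 64 + 32 + 8 + 4 + 2 + 1, so 17^111 ≡ 2924·2533·3315·1802·289·17 ≡ 391 (mod 3553).
x_0 = 391.
x_1 = 391^2 mod 3553 = 102.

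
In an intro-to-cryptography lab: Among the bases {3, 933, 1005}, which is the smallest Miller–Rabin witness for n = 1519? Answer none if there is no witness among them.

3

n − 1 = 1518 = 2^1 · 759, so s = 1 and d = 759.
Base 3: x_0 = 3^759 mod 1519 = 370. x_0 ∉ {1, 1518} and s = 1, so 3 is a Miller–Rabin witness and 1519 is composite.
Base 933: x_0 = 933^759 mod 1519 = 1331. x_0 ∉ {1, 1518} and s = 1, so 933 is a Miller–Rabin witness and 1519 is composite.
Base 1005: x_0 = 1005^759 mod 1519 = 680. x_0 ∉ {1, 1518} and s = 1, so 1005 is a Miller–Rabin witness and 1519 is composite.
The smallest witness among the given bases is 3.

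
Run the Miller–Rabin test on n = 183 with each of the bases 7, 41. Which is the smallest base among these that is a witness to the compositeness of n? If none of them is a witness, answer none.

7

n − 1 = 182 = 2^1 · 91, so s = 1 and d = 91.
Base 7: x_0 = 7^91 mod 183 = 115. x_0 ∉ {1, 182} and s = 1, so 7 is a Miller–Rabin witness and 183 is composite.
Base 41: x_0 = 41^91 mod 183 = 41. x_0 ∉ {1, 182} and s = 1, so 41 is a Miller–Rabin witness and 183 is composite.
The smallest witness among the given bases is 7.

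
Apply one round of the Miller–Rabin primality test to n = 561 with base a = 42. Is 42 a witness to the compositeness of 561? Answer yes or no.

yes

n − 1 = 560 = 2^4 · 35, so s = 4 and d = 35.
x_0 = 42^35 mod 561 = 342.
x_0 is neither 1 nor 560, so continue squaring.
x_1 = 342^2 mod 561 = 276.
x_2 = 276^2 mod 561 = 441.
x_3 = 441^2 mod 561 = 375.
Reached i = s−1 = 3 without hitting −1: 42 is a Miller–Rabin witness and 561 is composite.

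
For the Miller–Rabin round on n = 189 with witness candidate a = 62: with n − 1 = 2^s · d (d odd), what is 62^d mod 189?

125

n − 1 = 188 = 2^2 · 47, so s = 2 and d = 47.
62^47 mod 189 = 125.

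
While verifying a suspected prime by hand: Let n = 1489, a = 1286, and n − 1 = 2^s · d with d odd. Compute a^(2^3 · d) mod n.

1

n − 1 = 1488 = 2^4 · 93, so s = 4 and d = 93.
x_0 = 1286^93 mod 1489 = 225.
x_1 = 225^2 mod 1489 = 1488.
x_2 = 1488^2 mod 1489 = 1.
x_3 = 1^2 mod 1489 = 1.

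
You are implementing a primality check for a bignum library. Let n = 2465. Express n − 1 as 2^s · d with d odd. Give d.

77

Halving: 2464 → 1232 → 616 → 308 → 154 → 77; 77 is odd.
So 2464 = 2^5 · 77.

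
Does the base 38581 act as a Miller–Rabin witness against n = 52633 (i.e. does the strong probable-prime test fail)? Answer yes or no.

n − 1 = 52632 = 2^3 · 6579, so s = 3 and d = 6579.
Repeated squaring mod 52633: 38581^1 ≡ 38581, 38581^2 ≡ 32321, 38581^4 ≡ 39890, 38581^8 ≡ 11244, 38581^16 ≡ 3070, 38581^32 ≡ 3593, 38581^64 ≡ 14564, 38581^128 ≡ 51739, 38581^256 ≡ 9741, 38581^512 ≡ 42415, 38581^1024 ≡ 36285, 38581^2048 ≡ 39363, 38581^4096 ≡ 35515.
6579 = 4096 + 2048 + 256 + 128 + 32 + 16 + 2 + 1, so 38581^6579 ≡ 35515·39363·9741·51739·3593·3070·32321·38581 ≡ 1 (mod 52633).
x_0 = 38581^6579 mod 52633 = 1.
x_0 = 1, so 38581 is not a witness.

no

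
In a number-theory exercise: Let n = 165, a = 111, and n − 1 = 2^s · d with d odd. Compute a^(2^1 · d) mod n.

n − 1 = 164 = 2^2 · 41, so s = 2 and d = 41.
x_0 = 111^41 mod 165 = 111.
x_1 = 111^2 mod 165 = 111.

111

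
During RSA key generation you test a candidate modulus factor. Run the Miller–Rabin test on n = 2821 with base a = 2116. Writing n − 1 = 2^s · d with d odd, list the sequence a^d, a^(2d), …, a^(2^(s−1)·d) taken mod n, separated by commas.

n − 1 = 2820 = 2^2 · 705, so s = 2 and d = 705.
x_0 = 2116^705 mod 2821 = 1520.
x_1 = 1520^2 mod 2821 = 1.

1520, 1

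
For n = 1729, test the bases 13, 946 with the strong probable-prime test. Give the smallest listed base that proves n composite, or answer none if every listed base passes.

n − 1 = 1728 = 2^6 · 27, so s = 6 and d = 27.
Base 13: x_0 = 13^27 mod 1729 = 1196. x_0 is neither 1 nor 1728, so continue squaring. x_1 = 1196^2 mod 1729 = 533. x_2 = 533^2 mod 1729 = 533. x_3 = 533^2 mod 1729 = 533. x_4 = 533^2 mod 1729 = 533. x_5 = 533^2 mod 1729 = 533. Reached i = s−1 = 5 without hitting −1: 13 is a Miller–Rabin witness and 1729 is composite.
Base 946: x_0 = 946^27 mod 1729 = 246. x_0 is neither 1 nor 1728, so continue squaring. x_1 = 246^2 mod 1729 = 1. x_1 = 1 but x_0 ≠ ±1, a nontrivial square root of 1 — 946 is a witness and 1729 is composite.
The smallest witness among the given bases is 13.

13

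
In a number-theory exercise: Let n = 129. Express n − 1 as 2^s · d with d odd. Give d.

Halving: 128 → 64 → 32 → 16 → 8 → 4 → 2 → 1; 1 is odd.
So 128 = 2^7 · 1.

1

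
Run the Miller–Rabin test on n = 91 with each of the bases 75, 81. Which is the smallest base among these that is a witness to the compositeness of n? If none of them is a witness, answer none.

n − 1 = 90 = 2^1 · 45, so s = 1 and d = 45.
Base 75: x_0 = 75^45 mod 91 = 90. x_0 = 90 ≡ −1, so 75 is not a witness.
Base 81: x_0 = 81^45 mod 91 = 1. x_0 = 1, so 81 is not a witness.
No listed base is a witness for 91.

none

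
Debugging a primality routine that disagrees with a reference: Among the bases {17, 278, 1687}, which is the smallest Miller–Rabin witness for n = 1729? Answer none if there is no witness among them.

n − 1 = 1728 = 2^6 · 27, so s = 6 and d = 27.
Base 17: x_0 = 17^27 mod 1729 = 818. x_0 is neither 1 nor 1728, so continue squaring. x_1 = 818^2 mod 1729 = 1. x_1 = 1 but x_0 ≠ ±1, a nontrivial square root of 1 — 17 is a witness and 1729 is composite.
Base 278: x_0 = 278^27 mod 1729 = 398. x_0 is neither 1 nor 1728, so continue squaring. x_1 = 398^2 mod 1729 = 1065. x_2 = 1065^2 mod 1729 = 1. x_2 = 1 but x_1 ≠ ±1, a nontrivial square root of 1 — 278 is a witness and 1729 is composite.
Base 1687: x_0 = 1687^27 mod 1729 = 987. x_0 is neither 1 nor 1728, so continue squaring. x_1 = 987^2 mod 1729 = 742. x_2 = 742^2 mod 1729 = 742. x_3 = 742^2 mod 1729 = 742. x_4 = 742^2 mod 1729 = 742. x_5 = 742^2 mod 1729 = 742. Reached i = s−1 = 5 without hitting −1: 1687 is a Miller–Rabin witness and 1729 is composite.
The smallest witness among the given bases is 17.

17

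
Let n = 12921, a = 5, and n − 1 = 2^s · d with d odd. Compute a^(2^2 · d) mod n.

5179

n − 1 = 12920 = 2^3 · 1615, so s = 3 and d = 1615.
Repeated squaring mod 12921: 5^1 ≡ 5, 5^2 ≡ 25, 5^4 ≡ 625, 5^8 ≡ 2995, 5^16 ≡ 2851, 5^32 ≡ 892, 5^64 ≡ 7483, 5^128 ≡ 8596, 5^256 ≡ 8938, 5^512 ≡ 10222, 5^1024 ≡ 10078.
1615 = 1024 + 512 + 64 + 8 + 4 + 2 + 1, so 5^1615 ≡ 10078·10222·7483·2995·625·25·5 ≡ 8807 (mod 12921).
x_0 = 8807.
x_1 = 8807^2 mod 12921 = 11407.
x_2 = 11407^2 mod 12921 = 5179.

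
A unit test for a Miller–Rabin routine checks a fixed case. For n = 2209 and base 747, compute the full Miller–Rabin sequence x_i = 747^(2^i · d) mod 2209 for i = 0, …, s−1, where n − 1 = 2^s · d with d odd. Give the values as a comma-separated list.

n − 1 = 2208 = 2^5 · 69, so s = 5 and d = 69.
x_0 = 747^69 mod 2209 = 377.
x_1 = 377^2 mod 2209 = 753.
x_2 = 753^2 mod 2209 = 1505.
x_3 = 1505^2 mod 2209 = 800.
x_4 = 800^2 mod 2209 = 1599.

377, 753, 1505, 800, 1599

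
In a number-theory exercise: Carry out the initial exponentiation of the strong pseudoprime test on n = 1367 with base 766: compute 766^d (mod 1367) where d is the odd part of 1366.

1

n − 1 = 1366 = 2^1 · 683, so s = 1 and d = 683.
766^683 mod 1367 = 1.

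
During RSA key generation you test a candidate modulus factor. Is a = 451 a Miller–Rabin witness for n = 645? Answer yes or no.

n − 1 = 644 = 2^2 · 161, so s = 2 and d = 161.
x_0 = 451^161 mod 645 = 1.
x_0 = 1, so 451 is not a witness.

no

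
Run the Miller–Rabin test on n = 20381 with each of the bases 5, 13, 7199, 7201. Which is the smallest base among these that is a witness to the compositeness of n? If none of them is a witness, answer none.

n − 1 = 20380 = 2^2 · 5095, so s = 2 and d = 5095.
Base 5: x_0 = 5^5095 mod 20381 = 5567. x_0 is neither 1 nor 20380, so continue squaring. x_1 = 5567^2 mod 20381 = 12369. Reached i = s−1 = 1 without hitting −1: 5 is a Miller–Rabin witness and 20381 is composite.
Base 13: x_0 = 13^5095 mod 20381 = 2426. x_0 is neither 1 nor 20380, so continue squaring. x_1 = 2426^2 mod 20381 = 15748. Reached i = s−1 = 1 without hitting −1: 13 is a Miller–Rabin witness and 20381 is composite.
Base 7199: x_0 = 7199^5095 mod 20381 = 10039. x_0 is neither 1 nor 20380, so continue squaring. x_1 = 10039^2 mod 20381 = 17857. Reached i = s−1 = 1 without hitting −1: 7199 is a Miller–Rabin witness and 20381 is composite.
Base 7201: x_0 = 7201^5095 mod 20381 = 5009. x_0 is neither 1 nor 20380, so continue squaring. x_1 = 5009^2 mod 20381 = 1070. Reached i = s−1 = 1 without hitting −1: 7201 is a Miller–Rabin witness and 20381 is composite.
The smallest witness among the given bases is 5.

5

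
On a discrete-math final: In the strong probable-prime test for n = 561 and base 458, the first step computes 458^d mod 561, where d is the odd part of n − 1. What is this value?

n − 1 = 560 = 2^4 · 35, so s = 4 and d = 35.
Repeated squaring mod 561: 458^1 ≡ 458, 458^2 ≡ 511, 458^4 ≡ 256, 458^8 ≡ 460, 458^16 ≡ 103, 458^32 ≡ 511.
35 = 32 + 2 + 1, so 458^35 ≡ 511·511·458 ≡ 560 (mod 561).

560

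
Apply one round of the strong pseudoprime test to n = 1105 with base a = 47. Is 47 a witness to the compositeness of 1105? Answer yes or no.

n − 1 = 1104 = 2^4 · 69, so s = 4 and d = 69.
x_0 = 47^69 mod 1105 = 47.
x_0 is neither 1 nor 1104, so continue squaring.
x_1 = 47^2 mod 1105 = 1104.
x_1 ≡ −1, so 47 is not a witness.

no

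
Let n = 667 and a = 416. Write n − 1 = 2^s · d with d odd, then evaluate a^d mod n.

491

n − 1 = 666 = 2^1 · 333, so s = 1 and d = 333.
416^333 mod 667 = 491.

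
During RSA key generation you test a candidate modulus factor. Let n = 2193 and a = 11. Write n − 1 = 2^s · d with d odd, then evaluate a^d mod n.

n − 1 = 2192 = 2^4 · 137, so s = 4 and d = 137.
Repeated squaring mod 2193: 11^1 ≡ 11, 11^2 ≡ 121, 11^4 ≡ 1483, 11^8 ≡ 1903, 11^16 ≡ 766, 11^32 ≡ 1225, 11^64 ≡ 613, 11^128 ≡ 766.
137 = 128 + 8 + 1, so 11^137 ≡ 766·1903·11 ≡ 1655 (mod 2193).

1655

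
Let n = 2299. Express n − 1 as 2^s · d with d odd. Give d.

Halving: 2298 → 1149; 1149 is odd.
So 2298 = 2^1 · 1149.

1149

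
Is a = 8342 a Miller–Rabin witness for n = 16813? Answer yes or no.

n − 1 = 16812 = 2^2 · 4203, so s = 2 and d = 4203.
x_0 = 8342^4203 mod 16813 = 6364.
x_0 is neither 1 nor 16812, so continue squaring.
x_1 = 6364^2 mod 16813 = 14792.
Reached i = s−1 = 1 without hitting −1: 8342 is a Miller–Rabin witness and 16813 is composite.

yes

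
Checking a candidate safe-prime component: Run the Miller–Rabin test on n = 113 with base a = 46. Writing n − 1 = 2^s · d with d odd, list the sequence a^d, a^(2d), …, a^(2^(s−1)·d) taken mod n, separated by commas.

78, 95, 98, 112

n − 1 = 112 = 2^4 · 7, so s = 4 and d = 7.
x_0 = 46^7 mod 113 = 78.
x_1 = 78^2 mod 113 = 95.
x_2 = 95^2 mod 113 = 98.
x_3 = 98^2 mod 113 = 112.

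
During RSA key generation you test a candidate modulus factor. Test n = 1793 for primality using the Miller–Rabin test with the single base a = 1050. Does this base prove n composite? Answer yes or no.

yes

n − 1 = 1792 = 2^8 · 7, so s = 8 and d = 7.
x_0 = 1050^7 mod 1793 = 1433.
x_0 is neither 1 nor 1792, so continue squaring.
x_1 = 1433^2 mod 1793 = 504.
x_2 = 504^2 mod 1793 = 1203.
x_3 = 1203^2 mod 1793 = 258.
x_4 = 258^2 mod 1793 = 223.
x_5 = 223^2 mod 1793 = 1318.
x_6 = 1318^2 mod 1793 = 1500.
x_7 = 1500^2 mod 1793 = 1578.
Reached i = s−1 = 7 without hitting −1: 1050 is a Miller–Rabin witness and 1793 is composite.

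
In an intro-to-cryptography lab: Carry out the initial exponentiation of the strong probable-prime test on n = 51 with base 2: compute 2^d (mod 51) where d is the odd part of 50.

n − 1 = 50 = 2^1 · 25, so s = 1 and d = 25.
Repeated squaring mod 51: 2^1 ≡ 2, 2^2 ≡ 4, 2^4 ≡ 16, 2^8 ≡ 1, 2^16 ≡ 1.
25 = 16 + 8 + 1, so 2^25 ≡ 1·1·2 ≡ 2 (mod 51).

2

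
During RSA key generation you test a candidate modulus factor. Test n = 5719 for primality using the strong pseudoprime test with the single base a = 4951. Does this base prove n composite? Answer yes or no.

no

n − 1 = 5718 = 2^1 · 2859, so s = 1 and d = 2859.
Repeated squaring mod 5719: 4951^1 ≡ 4951, 4951^2 ≡ 767, 4951^4 ≡ 4951, 4951^8 ≡ 767, 4951^16 ≡ 4951, 4951^32 ≡ 767, 4951^64 ≡ 4951, 4951^128 ≡ 767, 4951^256 ≡ 4951, 4951^512 ≡ 767, 4951^1024 ≡ 4951, 4951^2048 ≡ 767.
2859 = 2048 + 512 + 256 + 32 + 8 + 2 + 1, so 4951^2859 ≡ 767·767·4951·767·767·767·4951 ≡ 1 (mod 5719).
x_0 = 4951^2859 mod 5719 = 1.
x_0 = 1, so 4951 is not a witness.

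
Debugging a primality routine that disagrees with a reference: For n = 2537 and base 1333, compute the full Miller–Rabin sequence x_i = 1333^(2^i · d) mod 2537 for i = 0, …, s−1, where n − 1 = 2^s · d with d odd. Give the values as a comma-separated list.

n − 1 = 2536 = 2^3 · 317, so s = 3 and d = 317.
x_0 = 1333^317 mod 2537 = 2322.
x_1 = 2322^2 mod 2537 = 559.
x_2 = 559^2 mod 2537 = 430.

2322, 559, 430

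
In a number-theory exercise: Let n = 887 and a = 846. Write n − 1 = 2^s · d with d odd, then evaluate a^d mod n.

1

n − 1 = 886 = 2^1 · 443, so s = 1 and d = 443.
Repeated squaring mod 887: 846^1 ≡ 846, 846^2 ≡ 794, 846^4 ≡ 666, 846^8 ≡ 56, 846^16 ≡ 475, 846^32 ≡ 327, 846^64 ≡ 489, 846^128 ≡ 518, 846^256 ≡ 450.
443 = 256 + 128 + 32 + 16 + 8 + 2 + 1, so 846^443 ≡ 450·518·327·475·56·794·846 ≡ 1 (mod 887).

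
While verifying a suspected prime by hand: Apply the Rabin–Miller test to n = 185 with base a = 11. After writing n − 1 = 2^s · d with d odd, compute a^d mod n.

101

n − 1 = 184 = 2^3 · 23, so s = 3 and d = 23.
11^23 mod 185 = 101.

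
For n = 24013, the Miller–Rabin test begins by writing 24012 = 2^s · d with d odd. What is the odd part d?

Halving: 24012 → 12006 → 6003; 6003 is odd.
So 24012 = 2^2 · 6003.

6003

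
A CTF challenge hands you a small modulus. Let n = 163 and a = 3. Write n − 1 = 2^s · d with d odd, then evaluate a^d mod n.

162

n − 1 = 162 = 2^1 · 81, so s = 1 and d = 81.
3^81 mod 163 = 162.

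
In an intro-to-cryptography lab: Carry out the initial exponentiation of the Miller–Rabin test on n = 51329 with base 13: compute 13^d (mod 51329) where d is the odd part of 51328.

n − 1 = 51328 = 2^7 · 401, so s = 7 and d = 401.
Repeated squaring mod 51329: 13^1 ≡ 13, 13^2 ≡ 169, 13^4 ≡ 28561, 13^8 ≡ 10253, 13^16 ≡ 2217, 13^32 ≡ 38834, 13^64 ≡ 33536, 13^128 ≡ 44906, 13^256 ≡ 37742.
401 = 256 + 128 + 16 + 1, so 13^401 ≡ 37742·44906·2217·13 ≡ 26486 (mod 51329).

26486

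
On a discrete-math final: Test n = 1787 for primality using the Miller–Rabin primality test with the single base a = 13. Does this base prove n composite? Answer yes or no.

n − 1 = 1786 = 2^1 · 893, so s = 1 and d = 893.
Repeated squaring mod 1787: 13^1 ≡ 13, 13^2 ≡ 169, 13^4 ≡ 1756, 13^8 ≡ 961, 13^16 ≡ 1429, 13^32 ≡ 1287, 13^64 ≡ 1607, 13^128 ≡ 234, 13^256 ≡ 1146, 13^512 ≡ 1658.
893 = 512 + 256 + 64 + 32 + 16 + 8 + 4 + 1, so 13^893 ≡ 1658·1146·1607·1287·1429·961·1756·13 ≡ 1786 (mod 1787).
x_0 = 13^893 mod 1787 = 1786.
x_0 = 1786 ≡ −1, so 13 is not a witness.

no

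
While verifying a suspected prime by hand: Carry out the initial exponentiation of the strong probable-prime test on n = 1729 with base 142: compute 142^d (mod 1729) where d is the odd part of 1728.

n − 1 = 1728 = 2^6 · 27, so s = 6 and d = 27.
Repeated squaring mod 1729: 142^1 ≡ 142, 142^2 ≡ 1145, 142^4 ≡ 443, 142^8 ≡ 872, 142^16 ≡ 1353.
27 = 16 + 8 + 2 + 1, so 142^27 ≡ 1353·872·1145·142 ≡ 1065 (mod 1729).

1065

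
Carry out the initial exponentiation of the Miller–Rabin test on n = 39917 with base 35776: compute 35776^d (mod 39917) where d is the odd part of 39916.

n − 1 = 39916 = 2^2 · 9979, so s = 2 and d = 9979.
Repeated squaring mod 39917: 35776^1 ≡ 35776, 35776^2 ≡ 23488, 35776^4 ≡ 33204, 35776^8 ≡ 37993, 35776^16 ≡ 29412, 35776^32 ≡ 24437, 35776^64 ≡ 8649, 35776^128 ≡ 743, 35776^256 ≡ 33128, 35776^512 ≡ 26303, 35776^1024 ≡ 6365, 35776^2048 ≡ 37387, 35776^4096 ≡ 14180, 35776^8192 ≡ 10471.
9979 = 8192 + 1024 + 512 + 128 + 64 + 32 + 16 + 8 + 2 + 1, so 35776^9979 ≡ 10471·6365·26303·743·8649·24437·29412·37993·23488·35776 ≡ 3883 (mod 39917).

3883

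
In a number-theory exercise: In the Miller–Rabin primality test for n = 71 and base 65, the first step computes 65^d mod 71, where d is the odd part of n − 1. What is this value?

70

n − 1 = 70 = 2^1 · 35, so s = 1 and d = 35.
By repeated squaring, 65^35 ≡ 70 (mod 71).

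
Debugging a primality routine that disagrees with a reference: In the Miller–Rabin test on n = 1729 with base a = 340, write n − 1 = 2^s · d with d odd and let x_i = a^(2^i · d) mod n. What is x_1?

1065

n − 1 = 1728 = 2^6 · 27, so s = 6 and d = 27.
x_0 = 340^27 mod 1729 = 1464.
x_1 = 1464^2 mod 1729 = 1065.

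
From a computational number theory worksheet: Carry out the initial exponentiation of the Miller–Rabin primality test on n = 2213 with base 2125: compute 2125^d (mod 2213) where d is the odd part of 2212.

n − 1 = 2212 = 2^2 · 553, so s = 2 and d = 553.
2125^553 mod 2213 = 1.

1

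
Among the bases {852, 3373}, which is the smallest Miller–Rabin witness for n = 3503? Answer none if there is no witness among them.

852

n − 1 = 3502 = 2^1 · 1751, so s = 1 and d = 1751.
Base 852: x_0 = 852^1751 mod 3503 = 2836. x_0 ∉ {1, 3502} and s = 1, so 852 is a Miller–Rabin witness and 3503 is composite.
Base 3373: x_0 = 3373^1751 mod 3503 = 1276. x_0 ∉ {1, 3502} and s = 1, so 3373 is a Miller–Rabin witness and 3503 is composite.
The smallest witness among the given bases is 852.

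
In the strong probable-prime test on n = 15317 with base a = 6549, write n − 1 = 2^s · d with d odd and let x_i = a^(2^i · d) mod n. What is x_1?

n − 1 = 15316 = 2^2 · 3829, so s = 2 and d = 3829.
x_0 = 6549^3829 mod 15317 = 11054.
x_1 = 11054^2 mod 15317 = 7207.

7207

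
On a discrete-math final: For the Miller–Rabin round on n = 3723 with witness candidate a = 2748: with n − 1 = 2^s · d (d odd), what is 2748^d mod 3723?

792

n − 1 = 3722 = 2^1 · 1861, so s = 1 and d = 1861.
2748^1861 mod 3723 = 792.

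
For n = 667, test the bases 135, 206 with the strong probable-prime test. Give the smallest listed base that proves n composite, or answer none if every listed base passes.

n − 1 = 666 = 2^1 · 333, so s = 1 and d = 333.
Base 135: x_0 = 135^333 mod 667 = 640. x_0 ∉ {1, 666} and s = 1, so 135 is a Miller–Rabin witness and 667 is composite.
Base 206: x_0 = 206^333 mod 667 = 275. x_0 ∉ {1, 666} and s = 1, so 206 is a Miller–Rabin witness and 667 is composite.
The smallest witness among the given bases is 135.

135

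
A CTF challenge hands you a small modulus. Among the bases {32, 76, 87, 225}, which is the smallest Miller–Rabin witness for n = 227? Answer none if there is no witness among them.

n − 1 = 226 = 2^1 · 113, so s = 1 and d = 113.
Base 32: x_0 = 32^113 mod 227 = 226. x_0 = 226 ≡ −1, so 32 is not a witness.
Base 76: x_0 = 76^113 mod 227 = 1. x_0 = 1, so 76 is not a witness.
Base 87: x_0 = 87^113 mod 227 = 1. x_0 = 1, so 87 is not a witness.
Base 225: x_0 = 225^113 mod 227 = 1. x_0 = 1, so 225 is not a witness.
No listed base is a witness for 227.

none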